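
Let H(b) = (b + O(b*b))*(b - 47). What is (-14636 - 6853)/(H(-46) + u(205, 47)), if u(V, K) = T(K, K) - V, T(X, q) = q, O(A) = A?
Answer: 21489/192668 ≈ 0.11153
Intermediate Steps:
u(V, K) = K - V
H(b) = (-47 + b)*(b + b²) (H(b) = (b + b*b)*(b - 47) = (b + b²)*(-47 + b) = (-47 + b)*(b + b²))
(-14636 - 6853)/(H(-46) + u(205, 47)) = (-14636 - 6853)/(-46*(-47 + (-46)² - 46*(-46)) + (47 - 1*205)) = -21489/(-46*(-47 + 2116 + 2116) + (47 - 205)) = -21489/(-46*4185 - 158) = -21489/(-192510 - 158) = -21489/(-192668) = -21489*(-1/192668) = 21489/192668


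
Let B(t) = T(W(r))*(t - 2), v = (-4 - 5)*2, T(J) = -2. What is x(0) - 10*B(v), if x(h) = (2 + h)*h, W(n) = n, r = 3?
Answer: -400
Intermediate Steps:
x(h) = h*(2 + h)
v = -18 (v = -9*2 = -18)
B(t) = 4 - 2*t (B(t) = -2*(t - 2) = -2*(-2 + t) = 4 - 2*t)
x(0) - 10*B(v) = 0*(2 + 0) - 10*(4 - 2*(-18)) = 0*2 - 10*(4 + 36) = 0 - 10*40 = 0 - 400 = -400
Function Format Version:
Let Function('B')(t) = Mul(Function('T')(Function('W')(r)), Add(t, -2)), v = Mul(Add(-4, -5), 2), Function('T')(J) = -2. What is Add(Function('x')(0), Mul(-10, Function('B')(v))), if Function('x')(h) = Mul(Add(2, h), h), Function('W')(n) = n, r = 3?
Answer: -400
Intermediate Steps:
Function('x')(h) = Mul(h, Add(2, h))
v = -18 (v = Mul(-9, 2) = -18)
Function('B')(t) = Add(4, Mul(-2, t)) (Function('B')(t) = Mul(-2, Add(t, -2)) = Mul(-2, Add(-2, t)) = Add(4, Mul(-2, t)))
Add(Function('x')(0), Mul(-10, Function('B')(v))) = Add(Mul(0, Add(2, 0)), Mul(-10, Add(4, Mul(-2, -18)))) = Add(Mul(0, 2), Mul(-10, Add(4, 36))) = Add(0, Mul(-10, 40)) = Add(0, -400) = -400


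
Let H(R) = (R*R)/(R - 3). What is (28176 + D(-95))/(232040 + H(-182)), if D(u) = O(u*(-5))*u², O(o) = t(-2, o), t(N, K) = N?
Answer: 936655/21447138 ≈ 0.043673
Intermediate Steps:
O(o) = -2
D(u) = -2*u²
H(R) = R²/(-3 + R)
(28176 + D(-95))/(232040 + H(-182)) = (28176 - 2*(-95)²)/(232040 + (-182)²/(-3 - 182)) = (28176 - 2*9025)/(232040 + 33124/(-185)) = (28176 - 18050)/(232040 + 33124*(-1/185)) = 10126/(232040 - 33124/185) = 10126/(42894276/185) = 10126*(185/42894276) = 936655/21447138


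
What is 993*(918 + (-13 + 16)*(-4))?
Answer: 899658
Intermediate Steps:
993*(918 + (-13 + 16)*(-4)) = 993*(918 + 3*(-4)) = 993*(918 - 12) = 993*906 = 899658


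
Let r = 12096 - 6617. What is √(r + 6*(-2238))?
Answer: I*√7949 ≈ 89.157*I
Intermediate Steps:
r = 5479
√(r + 6*(-2238)) = √(5479 + 6*(-2238)) = √(5479 - 13428) = √(-7949) = I*√7949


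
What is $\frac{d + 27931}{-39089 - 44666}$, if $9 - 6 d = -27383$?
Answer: $- \frac{13927}{35895} \approx -0.38799$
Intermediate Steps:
$d = \frac{13696}{3}$ ($d = \frac{3}{2} - - \frac{27383}{6} = \frac{3}{2} + \frac{27383}{6} = \frac{13696}{3} \approx 4565.3$)
$\frac{d + 27931}{-39089 - 44666} = \frac{\frac{13696}{3} + 27931}{-39089 - 44666} = \frac{97489}{3 \left(-83755\right)} = \frac{97489}{3} \left(- \frac{1}{83755}\right) = - \frac{13927}{35895}$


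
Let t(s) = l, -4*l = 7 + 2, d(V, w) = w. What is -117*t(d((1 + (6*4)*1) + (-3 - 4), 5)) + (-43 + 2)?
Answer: 889/4 ≈ 222.25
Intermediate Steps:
l = -9/4 (l = -(7 + 2)/4 = -¼*9 = -9/4 ≈ -2.2500)
t(s) = -9/4
-117*t(d((1 + (6*4)*1) + (-3 - 4), 5)) + (-43 + 2) = -117*(-9/4) + (-43 + 2) = 1053/4 - 41 = 889/4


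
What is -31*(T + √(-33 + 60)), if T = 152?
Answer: -4712 - 93*√3 ≈ -4873.1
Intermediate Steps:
-31*(T + √(-33 + 60)) = -31*(152 + √(-33 + 60)) = -31*(152 + √27) = -31*(152 + 3*√3) = -4712 - 93*√3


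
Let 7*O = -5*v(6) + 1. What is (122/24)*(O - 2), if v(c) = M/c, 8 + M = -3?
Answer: -1403/504 ≈ -2.7837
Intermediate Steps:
M = -11 (M = -8 - 3 = -11)
v(c) = -11/c
O = 61/42 (O = (-(-55)/6 + 1)/7 = (-5*(-11/6) + 1)/7 = (55/6 + 1)/7 = (⅐)*(61/6) = 61/42 ≈ 1.4524)
(122/24)*(O - 2) = (122/24)*(61/42 - 2) = (122*(1/24))*(-23/42) = (61/12)*(-23/42) = -1403/504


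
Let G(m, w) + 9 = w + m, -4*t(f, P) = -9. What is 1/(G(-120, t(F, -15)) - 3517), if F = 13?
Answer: -4/14575 ≈ -0.00027444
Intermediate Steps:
t(f, P) = 9/4 (t(f, P) = -¼*(-9) = 9/4)
G(m, w) = -9 + m + w (G(m, w) = -9 + (w + m) = -9 + (m + w) = -9 + m + w)
1/(G(-120, t(F, -15)) - 3517) = 1/((-9 - 120 + 9/4) - 3517) = 1/(-507/4 - 3517) = 1/(-14575/4) = -4/14575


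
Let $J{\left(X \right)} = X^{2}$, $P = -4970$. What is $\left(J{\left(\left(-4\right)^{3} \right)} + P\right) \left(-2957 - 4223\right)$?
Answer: $6275320$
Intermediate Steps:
$\left(J{\left(\left(-4\right)^{3} \right)} + P\right) \left(-2957 - 4223\right) = \left(\left(\left(-4\right)^{3}\right)^{2} - 4970\right) \left(-2957 - 4223\right) = \left(\left(-64\right)^{2} - 4970\right) \left(-7180\right) = \left(4096 - 4970\right) \left(-7180\right) = \left(-874\right) \left(-7180\right) = 6275320$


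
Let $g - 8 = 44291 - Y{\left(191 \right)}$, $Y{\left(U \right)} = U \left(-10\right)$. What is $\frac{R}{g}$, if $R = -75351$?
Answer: $- \frac{25117}{15403} \approx -1.6307$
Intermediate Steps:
$Y{\left(U \right)} = - 10 U$
$g = 46209$ ($g = 8 + \left(44291 - \left(-10\right) 191\right) = 8 + \left(44291 - -1910\right) = 8 + \left(44291 + 1910\right) = 8 + 46201 = 46209$)
$\frac{R}{g} = - \frac{75351}{46209} = \left(-75351\right) \frac{1}{46209} = - \frac{25117}{15403}$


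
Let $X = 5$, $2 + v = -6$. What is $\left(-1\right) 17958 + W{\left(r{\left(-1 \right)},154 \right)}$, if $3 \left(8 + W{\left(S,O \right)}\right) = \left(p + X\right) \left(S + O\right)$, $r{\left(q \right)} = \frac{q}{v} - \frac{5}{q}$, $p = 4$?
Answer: $- \frac{139909}{8} \approx -17489.0$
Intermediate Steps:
$v = -8$ ($v = -2 - 6 = -8$)
$r{\left(q \right)} = - \frac{5}{q} - \frac{q}{8}$ ($r{\left(q \right)} = \frac{q}{-8} - \frac{5}{q} = q \left(- \frac{1}{8}\right) - \frac{5}{q} = - \frac{q}{8} - \frac{5}{q} = - \frac{5}{q} - \frac{q}{8}$)
$W{\left(S,O \right)} = -8 + 3 O + 3 S$ ($W{\left(S,O \right)} = -8 + \frac{\left(4 + 5\right) \left(S + O\right)}{3} = -8 + \frac{9 \left(O + S\right)}{3} = -8 + \frac{9 O + 9 S}{3} = -8 + \left(3 O + 3 S\right) = -8 + 3 O + 3 S$)
$\left(-1\right) 17958 + W{\left(r{\left(-1 \right)},154 \right)} = \left(-1\right) 17958 + \left(-8 + 3 \cdot 154 + 3 \left(- \frac{5}{-1} - - \frac{1}{8}\right)\right) = -17958 + \left(-8 + 462 + 3 \left(\left(-5\right) \left(-1\right) + \frac{1}{8}\right)\right) = -17958 + \left(-8 + 462 + 3 \left(5 + \frac{1}{8}\right)\right) = -17958 + \left(-8 + 462 + 3 \cdot \frac{41}{8}\right) = -17958 + \left(-8 + 462 + \frac{123}{8}\right) = -17958 + \frac{3755}{8} = - \frac{139909}{8}$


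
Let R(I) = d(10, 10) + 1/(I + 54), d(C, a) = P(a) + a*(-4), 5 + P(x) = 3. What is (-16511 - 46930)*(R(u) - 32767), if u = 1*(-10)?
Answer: 91583110395/44 ≈ 2.0814e+9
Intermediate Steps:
P(x) = -2 (P(x) = -5 + 3 = -2)
d(C, a) = -2 - 4*a (d(C, a) = -2 + a*(-4) = -2 - 4*a)
u = -10
R(I) = -42 + 1/(54 + I) (R(I) = (-2 - 4*10) + 1/(I + 54) = (-2 - 40) + 1/(54 + I) = -42 + 1/(54 + I))
(-16511 - 46930)*(R(u) - 32767) = (-16511 - 46930)*((-2267 - 42*(-10))/(54 - 10) - 32767) = -63441*((-2267 + 420)/44 - 32767) = -63441*((1/44)*(-1847) - 32767) = -63441*(-1847/44 - 32767) = -63441*(-1443595/44) = 91583110395/44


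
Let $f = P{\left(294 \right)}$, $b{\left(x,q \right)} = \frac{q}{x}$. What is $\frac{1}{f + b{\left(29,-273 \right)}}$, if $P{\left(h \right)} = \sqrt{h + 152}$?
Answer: $\frac{7917}{300557} + \frac{841 \sqrt{446}}{300557} \approx 0.085434$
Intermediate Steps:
$P{\left(h \right)} = \sqrt{152 + h}$
$f = \sqrt{446}$ ($f = \sqrt{152 + 294} = \sqrt{446} \approx 21.119$)
$\frac{1}{f + b{\left(29,-273 \right)}} = \frac{1}{\sqrt{446} - \frac{273}{29}} = \frac{1}{- \frac{273}{29} + \sqrt{446}}$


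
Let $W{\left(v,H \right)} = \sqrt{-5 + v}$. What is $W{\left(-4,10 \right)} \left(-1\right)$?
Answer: $- 3 i \approx - 3.0 i$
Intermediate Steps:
$W{\left(-4,10 \right)} \left(-1\right) = \sqrt{-5 - 4} \left(-1\right) = \sqrt{-9} \left(-1\right) = 3 i \left(-1\right) = - 3 i$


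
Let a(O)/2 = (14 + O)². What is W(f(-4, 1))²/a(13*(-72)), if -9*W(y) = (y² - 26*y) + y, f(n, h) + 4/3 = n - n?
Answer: 12482/1394350281 ≈ 8.9518e-6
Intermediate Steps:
f(n, h) = -4/3 (f(n, h) = -4/3 + (n - n) = -4/3 + 0 = -4/3)
W(y) = -y²/9 + 25*y/9 (W(y) = -((y² - 26*y) + y)/9 = -(y² - 25*y)/9 = -y²/9 + 25*y/9)
a(O) = 2*(14 + O)²
W(f(-4, 1))²/a(13*(-72)) = ((⅑)*(-4/3)*(25 - 1*(-4/3)))²/((2*(14 + 13*(-72))²)) = ((⅑)*(-4/3)*(25 + 4/3))²/((2*(14 - 936)²)) = ((⅑)*(-4/3)*(79/3))²/((2*(-922)²)) = (-316/81)²/((2*850084)) = (99856/6561)/1700168 = (99856/6561)*(1/1700168) = 12482/1394350281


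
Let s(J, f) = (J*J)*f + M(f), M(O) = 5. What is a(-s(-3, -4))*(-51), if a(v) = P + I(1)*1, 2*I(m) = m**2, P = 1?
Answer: -153/2 ≈ -76.500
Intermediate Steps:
s(J, f) = 5 + f*J**2 (s(J, f) = (J*J)*f + 5 = J**2*f + 5 = f*J**2 + 5 = 5 + f*J**2)
I(m) = m**2/2
a(v) = 3/2 (a(v) = 1 + ((1/2)*1**2)*1 = 1 + ((1/2)*1)*1 = 1 + (1/2)*1 = 1 + 1/2 = 3/2)
a(-s(-3, -4))*(-51) = (3/2)*(-51) = -153/2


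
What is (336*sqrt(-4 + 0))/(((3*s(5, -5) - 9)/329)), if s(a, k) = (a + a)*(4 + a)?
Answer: 73696*I/87 ≈ 847.08*I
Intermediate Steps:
s(a, k) = 2*a*(4 + a) (s(a, k) = (2*a)*(4 + a) = 2*a*(4 + a))
(336*sqrt(-4 + 0))/(((3*s(5, -5) - 9)/329)) = (336*sqrt(-4 + 0))/(((3*(2*5*(4 + 5)) - 9)/329)) = (336*sqrt(-4))/(((3*(2*5*9) - 9)*(1/329))) = (336*(2*I))/(((3*90 - 9)*(1/329))) = (672*I)/(((270 - 9)*(1/329))) = (672*I)/((261*(1/329))) = (672*I)/(261/329) = (672*I)*(329/261) = 73696*I/87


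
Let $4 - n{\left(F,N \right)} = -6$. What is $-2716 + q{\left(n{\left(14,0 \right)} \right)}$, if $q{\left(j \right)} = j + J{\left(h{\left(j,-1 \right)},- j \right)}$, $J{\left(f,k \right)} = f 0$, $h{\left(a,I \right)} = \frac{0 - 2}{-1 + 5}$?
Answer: $-2706$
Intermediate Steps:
$n{\left(F,N \right)} = 10$ ($n{\left(F,N \right)} = 4 - -6 = 4 + 6 = 10$)
$h{\left(a,I \right)} = - \frac{1}{2}$ ($h{\left(a,I \right)} = - \frac{2}{4} = \left(-2\right) \frac{1}{4} = - \frac{1}{2}$)
$J{\left(f,k \right)} = 0$
$q{\left(j \right)} = j$ ($q{\left(j \right)} = j + 0 = j$)
$-2716 + q{\left(n{\left(14,0 \right)} \right)} = -2716 + 10 = -2706$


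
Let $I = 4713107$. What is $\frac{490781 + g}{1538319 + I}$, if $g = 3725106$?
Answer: $\frac{4215887}{6251426} \approx 0.67439$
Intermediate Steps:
$\frac{490781 + g}{1538319 + I} = \frac{490781 + 3725106}{1538319 + 4713107} = \frac{4215887}{6251426}$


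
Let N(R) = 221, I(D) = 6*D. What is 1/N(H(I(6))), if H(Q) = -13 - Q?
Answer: 1/221 ≈ 0.0045249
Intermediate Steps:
1/N(H(I(6))) = 1/221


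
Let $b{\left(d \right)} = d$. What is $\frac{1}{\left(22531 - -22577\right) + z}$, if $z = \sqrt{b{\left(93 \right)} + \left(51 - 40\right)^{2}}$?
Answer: $\frac{22554}{1017365725} - \frac{\sqrt{214}}{2034731450} \approx 2.2162 \cdot 10^{-5}$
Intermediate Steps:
$z = \sqrt{214}$ ($z = \sqrt{93 + \left(51 - 40\right)^{2}} = \sqrt{93 + 11^{2}} = \sqrt{93 + 121} = \sqrt{214} \approx 14.629$)
$\frac{1}{\left(22531 - -22577\right) + z} = \frac{1}{\left(22531 - -22577\right) + \sqrt{214}} = \frac{1}{\left(22531 + 22577\right) + \sqrt{214}} = \frac{1}{45108 + \sqrt{214}}$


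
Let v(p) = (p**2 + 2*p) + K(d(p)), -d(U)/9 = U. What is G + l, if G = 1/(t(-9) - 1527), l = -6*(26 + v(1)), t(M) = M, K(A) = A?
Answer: -184321/1536 ≈ -120.00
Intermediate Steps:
d(U) = -9*U
v(p) = p**2 - 7*p (v(p) = (p**2 + 2*p) - 9*p = p**2 - 7*p)
l = -120 (l = -6*(26 + 1*(-7 + 1)) = -6*(26 + 1*(-6)) = -6*(26 - 6) = -6*20 = -120)
G = -1/1536 (G = 1/(-9 - 1527) = 1/(-1536) = -1/1536 ≈ -0.00065104)
G + l = -1/1536 - 120 = -184321/1536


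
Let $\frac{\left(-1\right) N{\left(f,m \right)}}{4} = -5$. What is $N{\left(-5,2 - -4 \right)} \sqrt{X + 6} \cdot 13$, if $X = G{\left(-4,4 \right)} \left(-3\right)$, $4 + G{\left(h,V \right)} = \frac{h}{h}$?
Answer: $260 \sqrt{15} \approx 1007.0$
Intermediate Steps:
$G{\left(h,V \right)} = -3$ ($G{\left(h,V \right)} = -4 + \frac{h}{h} = -4 + 1 = -3$)
$N{\left(f,m \right)} = 20$ ($N{\left(f,m \right)} = \left(-4\right) \left(-5\right) = 20$)
$X = 9$ ($X = \left(-3\right) \left(-3\right) = 9$)
$N{\left(-5,2 - -4 \right)} \sqrt{X + 6} \cdot 13 = 20 \sqrt{9 + 6} \cdot 13 = 20 \sqrt{15} \cdot 13 = 260 \sqrt{15}$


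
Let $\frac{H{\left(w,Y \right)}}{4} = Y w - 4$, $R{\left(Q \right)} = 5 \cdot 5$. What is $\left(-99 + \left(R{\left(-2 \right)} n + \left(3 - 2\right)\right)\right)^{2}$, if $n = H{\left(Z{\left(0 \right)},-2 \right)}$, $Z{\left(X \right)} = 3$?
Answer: $1205604$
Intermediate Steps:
$R{\left(Q \right)} = 25$
$H{\left(w,Y \right)} = -16 + 4 Y w$ ($H{\left(w,Y \right)} = 4 \left(Y w - 4\right) = 4 \left(-4 + Y w\right) = -16 + 4 Y w$)
$n = -40$ ($n = -16 + 4 \left(-2\right) 3 = -16 - 24 = -40$)
$\left(-99 + \left(R{\left(-2 \right)} n + \left(3 - 2\right)\right)\right)^{2} = \left(-99 + \left(25 \left(-40\right) + \left(3 - 2\right)\right)\right)^{2} = \left(-99 + \left(-1000 + \left(3 - 2\right)\right)\right)^{2} = \left(-99 + \left(-1000 + 1\right)\right)^{2} = \left(-99 - 999\right)^{2} = \left(-1098\right)^{2} = 1205604$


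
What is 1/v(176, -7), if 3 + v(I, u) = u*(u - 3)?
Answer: 1/67 ≈ 0.014925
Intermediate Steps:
v(I, u) = -3 + u*(-3 + u) (v(I, u) = -3 + u*(u - 3) = -3 + u*(-3 + u))
1/v(176, -7) = 1/(-3 + (-7)² - 3*(-7)) = 1/(-3 + 49 + 21) = 1/67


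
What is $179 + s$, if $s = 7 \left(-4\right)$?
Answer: $151$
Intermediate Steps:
$s = -28$
$179 + s = 179 - 28 = 151$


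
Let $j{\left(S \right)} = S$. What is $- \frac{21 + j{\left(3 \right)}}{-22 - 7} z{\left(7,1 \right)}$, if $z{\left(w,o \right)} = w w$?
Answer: $\frac{1176}{29} \approx 40.552$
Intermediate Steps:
$z{\left(w,o \right)} = w^{2}$
$- \frac{21 + j{\left(3 \right)}}{-22 - 7} z{\left(7,1 \right)} = - \frac{21 + 3}{-22 - 7} \cdot 7^{2} = - \frac{24}{-29} \cdot 49 = - \frac{24 \left(-1\right)}{29} \cdot 49 = \left(-1\right) \left(- \frac{24}{29}\right) 49 = \frac{24}{29} \cdot 49 = \frac{1176}{29}$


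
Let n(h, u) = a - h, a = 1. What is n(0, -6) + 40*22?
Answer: 881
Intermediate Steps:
n(h, u) = 1 - h
n(0, -6) + 40*22 = (1 - 1*0) + 40*22 = (1 + 0) + 880 = 1 + 880 = 881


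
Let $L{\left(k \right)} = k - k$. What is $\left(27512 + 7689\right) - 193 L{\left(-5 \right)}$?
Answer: $35201$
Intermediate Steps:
$L{\left(k \right)} = 0$
$\left(27512 + 7689\right) - 193 L{\left(-5 \right)} = \left(27512 + 7689\right) - 0 = 35201 + 0 = 35201$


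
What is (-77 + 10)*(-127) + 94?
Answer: 8603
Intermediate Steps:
(-77 + 10)*(-127) + 94 = -67*(-127) + 94 = 8509 + 94 = 8603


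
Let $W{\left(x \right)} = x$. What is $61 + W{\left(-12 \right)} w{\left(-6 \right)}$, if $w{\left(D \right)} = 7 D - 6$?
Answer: $637$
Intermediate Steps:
$w{\left(D \right)} = -6 + 7 D$
$61 + W{\left(-12 \right)} w{\left(-6 \right)} = 61 - 12 \left(-6 + 7 \left(-6\right)\right) = 61 - 12 \left(-6 - 42\right) = 61 - -576 = 61 + 576 = 637$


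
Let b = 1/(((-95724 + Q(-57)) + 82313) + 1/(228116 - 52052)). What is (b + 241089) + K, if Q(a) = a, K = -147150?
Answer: 222750970190925/2371229951 ≈ 93939.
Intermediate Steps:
b = -176064/2371229951 (b = 1/(((-95724 - 57) + 82313) + 1/(228116 - 52052)) = 1/((-95781 + 82313) + 1/176064) = 1/(-13468 + 1/176064) = 1/(-2371229951/176064) = -176064/2371229951 ≈ -7.4250e-5)
(b + 241089) + K = (-176064/2371229951 + 241089) - 147150 = 571677457480575/2371229951 - 147150 = 222750970190925/2371229951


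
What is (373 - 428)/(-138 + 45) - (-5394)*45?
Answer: 22573945/93 ≈ 2.4273e+5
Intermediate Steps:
(373 - 428)/(-138 + 45) - (-5394)*45 = -55/(-93) - 899*(-270) = -55*(-1/93) + 242730 = 55/93 + 242730 = 22573945/93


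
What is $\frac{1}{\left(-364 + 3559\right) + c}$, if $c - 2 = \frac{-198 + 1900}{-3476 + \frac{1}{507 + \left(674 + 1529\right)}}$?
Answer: $\frac{9419959}{30110996503} \approx 0.00031284$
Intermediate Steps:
$c = \frac{14227498}{9419959}$ ($c = 2 + \frac{-198 + 1900}{-3476 + \frac{1}{507 + \left(674 + 1529\right)}} = 2 + \frac{1702}{-3476 + \frac{1}{507 + 2203}} = 2 + \frac{1702}{-3476 + \frac{1}{2710}} = 2 + \frac{1702}{- \frac{9419959}{2710}} = 2 + 1702 \left(- \frac{2710}{9419959}\right) = 2 - \frac{4612420}{9419959} = \frac{14227498}{9419959} \approx 1.5104$)
$\frac{1}{\left(-364 + 3559\right) + c} = \frac{1}{\left(-364 + 3559\right) + \frac{14227498}{9419959}} = \frac{1}{3195 + \frac{14227498}{9419959}} = \frac{1}{\frac{30110996503}{9419959}} = \frac{9419959}{30110996503}$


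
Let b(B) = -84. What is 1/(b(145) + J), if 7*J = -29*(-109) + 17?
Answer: 1/370 ≈ 0.0027027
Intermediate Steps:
J = 454 (J = (-29*(-109) + 17)/7 = (3161 + 17)/7 = (⅐)*3178 = 454)
1/(b(145) + J) = 1/(-84 + 454) = 1/370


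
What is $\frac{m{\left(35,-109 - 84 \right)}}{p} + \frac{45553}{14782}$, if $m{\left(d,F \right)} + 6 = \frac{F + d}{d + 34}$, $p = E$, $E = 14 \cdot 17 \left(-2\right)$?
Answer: $\frac{376149509}{121375002} \approx 3.0991$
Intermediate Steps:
$E = -476$ ($E = 238 \left(-2\right) = -476$)
$p = -476$
$m{\left(d,F \right)} = -6 + \frac{F + d}{34 + d}$ ($m{\left(d,F \right)} = -6 + \frac{F + d}{d + 34} = -6 + \frac{F + d}{34 + d}$)
$\frac{m{\left(35,-109 - 84 \right)}}{p} + \frac{45553}{14782} = \frac{\frac{1}{34 + 35} \left(-204 - 193 - 175\right)}{-476} + \frac{45553}{14782} = \frac{-204 - 193 - 175}{69} \left(- \frac{1}{476}\right) + 45553 \cdot \frac{1}{14782} = \frac{-204 - 193 - 175}{69} \left(- \frac{1}{476}\right) + \frac{45553}{14782} = \frac{1}{69} \left(-572\right) \left(- \frac{1}{476}\right) + \frac{45553}{14782} = \left(- \frac{572}{69}\right) \left(- \frac{1}{476}\right) + \frac{45553}{14782} = \frac{143}{8211} + \frac{45553}{14782} = \frac{376149509}{121375002}$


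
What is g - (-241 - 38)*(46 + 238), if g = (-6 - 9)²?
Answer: 79461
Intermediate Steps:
g = 225 (g = (-15)² = 225)
g - (-241 - 38)*(46 + 238) = 225 - (-241 - 38)*(46 + 238) = 225 - (-279)*284 = 225 - 1*(-79236) = 225 + 79236 = 79461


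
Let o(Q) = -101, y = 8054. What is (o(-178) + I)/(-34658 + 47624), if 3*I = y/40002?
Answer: -3028138/388999449 ≈ -0.0077844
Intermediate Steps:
I = 4027/60003 (I = (8054/40002)/3 = (8054*(1/40002))/3 = (1/3)*(4027/20001) = 4027/60003 ≈ 0.067113)
(o(-178) + I)/(-34658 + 47624) = (-101 + 4027/60003)/(-34658 + 47624) = -6056276/60003/12966 = -6056276/60003*1/12966 = -3028138/388999449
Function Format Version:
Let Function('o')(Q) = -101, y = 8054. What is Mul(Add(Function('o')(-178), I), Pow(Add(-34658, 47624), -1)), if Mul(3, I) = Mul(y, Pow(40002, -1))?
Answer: Rational(-3028138, 388999449) ≈ -0.0077844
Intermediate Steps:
I = Rational(4027, 60003) (I = Mul(Rational(1, 3), Mul(8054, Pow(40002, -1))) = Mul(Rational(1, 3), Mul(8054, Rational(1, 40002))) = Mul(Rational(1, 3), Rational(4027, 20001)) = Rational(4027, 60003) ≈ 0.067113)
Mul(Add(Function('o')(-178), I), Pow(Add(-34658, 47624), -1)) = Mul(Add(-101, Rational(4027, 60003)), Pow(Add(-34658, 47624), -1)) = Mul(Rational(-6056276, 60003), Pow(12966, -1)) = Mul(Rational(-6056276, 60003), Rational(1, 12966)) = Rational(-3028138, 388999449)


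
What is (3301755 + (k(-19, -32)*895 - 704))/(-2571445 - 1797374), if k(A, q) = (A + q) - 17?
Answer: -3240191/4368819 ≈ -0.74166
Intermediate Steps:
k(A, q) = -17 + A + q
(3301755 + (k(-19, -32)*895 - 704))/(-2571445 - 1797374) = (3301755 + ((-17 - 19 - 32)*895 - 704))/(-2571445 - 1797374) = (3301755 + (-68*895 - 704))/(-4368819) = (3301755 + (-60860 - 704))*(-1/4368819) = (3301755 - 61564)*(-1/4368819) = 3240191*(-1/4368819) = -3240191/4368819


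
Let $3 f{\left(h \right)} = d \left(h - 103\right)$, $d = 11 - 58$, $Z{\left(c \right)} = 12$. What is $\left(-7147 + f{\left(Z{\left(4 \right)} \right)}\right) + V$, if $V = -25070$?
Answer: $- \frac{92374}{3} \approx -30791.0$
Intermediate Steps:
$d = -47$ ($d = 11 - 58 = -47$)
$f{\left(h \right)} = \frac{4841}{3} - \frac{47 h}{3}$ ($f{\left(h \right)} = \frac{\left(-47\right) \left(h - 103\right)}{3} = \frac{\left(-47\right) \left(-103 + h\right)}{3} = \frac{4841 - 47 h}{3} = \frac{4841}{3} - \frac{47 h}{3}$)
$\left(-7147 + f{\left(Z{\left(4 \right)} \right)}\right) + V = \left(-7147 + \left(\frac{4841}{3} - 188\right)\right) - 25070 = \left(-7147 + \frac{4277}{3}\right) - 25070 = - \frac{17164}{3} - 25070 = - \frac{92374}{3}$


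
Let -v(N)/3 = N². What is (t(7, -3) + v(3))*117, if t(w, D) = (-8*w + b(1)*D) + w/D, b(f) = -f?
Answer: -9633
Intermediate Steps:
v(N) = -3*N²
t(w, D) = -D - 8*w + w/D (t(w, D) = (-8*w + (-1*1)*D) + w/D = (-8*w - D) + w/D = (-D - 8*w) + w/D = -D - 8*w + w/D)
(t(7, -3) + v(3))*117 = ((-1*(-3) - 8*7 + 7/(-3)) - 3*3²)*117 = ((3 - 56 + 7*(-⅓)) - 3*9)*117 = ((3 - 56 - 7/3) - 27)*117 = (-166/3 - 27)*117 = -247/3*117 = -9633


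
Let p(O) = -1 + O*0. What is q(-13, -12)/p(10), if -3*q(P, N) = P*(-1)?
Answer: 13/3 ≈ 4.3333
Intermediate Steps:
q(P, N) = P/3 (q(P, N) = -P*(-1)/3 = -(-1)*P/3 = P/3)
p(O) = -1 (p(O) = -1 + 0 = -1)
q(-13, -12)/p(10) = ((1/3)*(-13))/(-1) = -13/3*(-1) = 13/3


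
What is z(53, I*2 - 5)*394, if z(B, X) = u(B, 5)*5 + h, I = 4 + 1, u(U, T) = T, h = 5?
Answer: 11820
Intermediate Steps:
I = 5
z(B, X) = 30 (z(B, X) = 5*5 + 5 = 25 + 5 = 30)
z(53, I*2 - 5)*394 = 30*394 = 11820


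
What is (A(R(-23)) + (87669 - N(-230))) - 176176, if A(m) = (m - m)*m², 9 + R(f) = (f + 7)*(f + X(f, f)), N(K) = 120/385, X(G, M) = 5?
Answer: -6815063/77 ≈ -88507.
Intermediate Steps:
N(K) = 24/77 (N(K) = 120*(1/385) = 24/77)
R(f) = -9 + (5 + f)*(7 + f) (R(f) = -9 + (f + 7)*(f + 5) = -9 + (7 + f)*(5 + f) = -9 + (5 + f)*(7 + f))
A(m) = 0 (A(m) = 0*m² = 0)
(A(R(-23)) + (87669 - N(-230))) - 176176 = (0 + (87669 - 1*24/77)) - 176176 = (0 + (87669 - 24/77)) - 176176 = (0 + 6750489/77) - 176176 = 6750489/77 - 176176 = -6815063/77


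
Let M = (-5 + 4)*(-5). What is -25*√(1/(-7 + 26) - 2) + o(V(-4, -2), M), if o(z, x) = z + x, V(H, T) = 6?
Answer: 11 - 25*I*√703/19 ≈ 11.0 - 34.887*I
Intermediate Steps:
M = 5 (M = -1*(-5) = 5)
o(z, x) = x + z
-25*√(1/(-7 + 26) - 2) + o(V(-4, -2), M) = -25*√(1/(-7 + 26) - 2) + (5 + 6) = -25*√(1/19 - 2) + 11 = -25*I*√703/19 + 11 = 11 - 25*I*√703/19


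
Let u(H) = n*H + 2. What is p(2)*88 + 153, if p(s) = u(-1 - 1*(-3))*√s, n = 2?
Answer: 153 + 528*√2 ≈ 899.71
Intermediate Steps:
u(H) = 2 + 2*H (u(H) = 2*H + 2 = 2 + 2*H)
p(s) = 6*√s (p(s) = (2 + 2*(-1 - 1*(-3)))*√s = (2 + 2*(-1 + 3))*√s = (2 + 2*2)*√s = (2 + 4)*√s = 6*√s)
p(2)*88 + 153 = (6*√2)*88 + 153 = 528*√2 + 153 = 153 + 528*√2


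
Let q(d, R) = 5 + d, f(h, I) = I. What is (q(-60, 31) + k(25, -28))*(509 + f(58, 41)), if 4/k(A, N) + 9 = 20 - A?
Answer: -212850/7 ≈ -30407.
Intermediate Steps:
k(A, N) = 4/(11 - A) (k(A, N) = 4/(-9 + (20 - A)) = 4/(11 - A))
(q(-60, 31) + k(25, -28))*(509 + f(58, 41)) = ((5 - 60) - 4/(-11 + 25))*(509 + 41) = (-55 - 4/14)*550 = (-55 - 4*1/14)*550 = (-55 - 2/7)*550 = -387/7*550 = -212850/7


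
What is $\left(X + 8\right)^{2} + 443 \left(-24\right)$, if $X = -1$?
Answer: $-10583$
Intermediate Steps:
$\left(X + 8\right)^{2} + 443 \left(-24\right) = \left(-1 + 8\right)^{2} + 443 \left(-24\right) = 7^{2} - 10632 = 49 - 10632 = -10583$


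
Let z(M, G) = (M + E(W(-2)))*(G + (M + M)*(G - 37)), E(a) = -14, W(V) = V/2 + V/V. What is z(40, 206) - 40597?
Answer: 316279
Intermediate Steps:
W(V) = 1 + V/2 (W(V) = V*(½) + 1 = V/2 + 1 = 1 + V/2)
z(M, G) = (-14 + M)*(G + 2*M*(-37 + G)) (z(M, G) = (M - 14)*(G + (M + M)*(G - 37)) = (-14 + M)*(G + (2*M)*(-37 + G)) = (-14 + M)*(G + 2*M*(-37 + G)))
z(40, 206) - 40597 = (-74*40² - 14*206 + 1036*40 - 27*206*40 + 2*206*40²) - 40597 = (-74*1600 - 2884 + 41440 - 222480 + 2*206*1600) - 40597 = (-118400 - 2884 + 41440 - 222480 + 659200) - 40597 = 356876 - 40597 = 316279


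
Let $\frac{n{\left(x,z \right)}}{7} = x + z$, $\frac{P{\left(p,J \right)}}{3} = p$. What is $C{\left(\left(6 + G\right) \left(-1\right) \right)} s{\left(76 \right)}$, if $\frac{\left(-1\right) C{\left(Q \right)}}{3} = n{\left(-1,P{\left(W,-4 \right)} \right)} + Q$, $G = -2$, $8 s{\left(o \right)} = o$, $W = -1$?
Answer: $912$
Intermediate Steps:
$s{\left(o \right)} = \frac{o}{8}$
$P{\left(p,J \right)} = 3 p$
$n{\left(x,z \right)} = 7 x + 7 z$ ($n{\left(x,z \right)} = 7 \left(x + z\right) = 7 x + 7 z$)
$C{\left(Q \right)} = 84 - 3 Q$ ($C{\left(Q \right)} = - 3 \left(\left(7 \left(-1\right) + 7 \cdot 3 \left(-1\right)\right) + Q\right) = - 3 \left(\left(-7 + 7 \left(-3\right)\right) + Q\right) = - 3 \left(\left(-7 - 21\right) + Q\right) = - 3 \left(-28 + Q\right) = 84 - 3 Q$)
$C{\left(\left(6 + G\right) \left(-1\right) \right)} s{\left(76 \right)} = \left(84 - 3 \left(6 - 2\right) \left(-1\right)\right) \frac{1}{8} \cdot 76 = \left(84 - 3 \cdot 4 \left(-1\right)\right) \frac{19}{2} = \left(84 - -12\right) \frac{19}{2} = \left(84 + 12\right) \frac{19}{2} = 96 \cdot \frac{19}{2} = 912$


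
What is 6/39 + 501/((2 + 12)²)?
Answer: 6905/2548 ≈ 2.7100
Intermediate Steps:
6/39 + 501/((2 + 12)²) = 6*(1/39) + 501/(14²) = 2/13 + 501/196 = 6905/2548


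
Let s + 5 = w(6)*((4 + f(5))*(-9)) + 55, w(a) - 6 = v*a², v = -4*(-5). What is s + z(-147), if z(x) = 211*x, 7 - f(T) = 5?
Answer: -70171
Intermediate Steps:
f(T) = 2 (f(T) = 7 - 1*5 = 7 - 5 = 2)
v = 20
w(a) = 6 + 20*a²
s = -39154 (s = -5 + ((6 + 20*6²)*((4 + 2)*(-9)) + 55) = -5 + ((6 + 20*36)*(6*(-9)) + 55) = -5 + ((6 + 720)*(-54) + 55) = -5 + (726*(-54) + 55) = -5 + (-39204 + 55) = -5 - 39149 = -39154)
s + z(-147) = -39154 + 211*(-147) = -39154 - 31017 = -70171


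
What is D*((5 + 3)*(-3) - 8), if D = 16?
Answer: -512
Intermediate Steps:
D*((5 + 3)*(-3) - 8) = 16*((5 + 3)*(-3) - 8) = 16*(8*(-3) - 8) = 16*(-24 - 8) = 16*(-32) = -512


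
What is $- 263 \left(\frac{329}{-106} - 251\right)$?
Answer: $\frac{7083905}{106} \approx 66829.0$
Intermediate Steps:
$- 263 \left(\frac{329}{-106} - 251\right) = - 263 \left(329 \left(- \frac{1}{106}\right) - 251\right) = - 263 \left(- \frac{329}{106} - 251\right) = \left(-263\right) \left(- \frac{26935}{106}\right) = \frac{7083905}{106}$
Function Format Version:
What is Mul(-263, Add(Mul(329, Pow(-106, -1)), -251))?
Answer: Rational(7083905, 106) ≈ 66829.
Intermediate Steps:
Mul(-263, Add(Mul(329, Pow(-106, -1)), -251)) = Mul(-263, Add(Mul(329, Rational(-1, 106)), -251)) = Mul(-263, Add(Rational(-329, 106), -251)) = Mul(-263, Rational(-26935, 106)) = Rational(7083905, 106)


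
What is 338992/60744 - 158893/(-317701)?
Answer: 14668736723/2412303693 ≈ 6.0808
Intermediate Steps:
338992/60744 - 158893/(-317701) = 338992*(1/60744) - 158893*(-1/317701) = 42374/7593 + 158893/317701 = 14668736723/2412303693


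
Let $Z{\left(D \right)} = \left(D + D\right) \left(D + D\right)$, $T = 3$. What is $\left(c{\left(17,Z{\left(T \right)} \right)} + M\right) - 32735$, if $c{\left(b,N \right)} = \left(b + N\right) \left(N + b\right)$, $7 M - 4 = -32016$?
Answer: $- \frac{241494}{7} \approx -34499.0$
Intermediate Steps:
$Z{\left(D \right)} = 4 D^{2}$ ($Z{\left(D \right)} = 2 D 2 D = 4 D^{2}$)
$M = - \frac{32012}{7}$ ($M = \frac{4}{7} + \frac{1}{7} \left(-32016\right) = \frac{4}{7} - \frac{32016}{7} = - \frac{32012}{7} \approx -4573.1$)
$c{\left(b,N \right)} = \left(N + b\right)^{2}$ ($c{\left(b,N \right)} = \left(N + b\right) \left(N + b\right) = \left(N + b\right)^{2}$)
$\left(c{\left(17,Z{\left(T \right)} \right)} + M\right) - 32735 = \left(\left(4 \cdot 3^{2} + 17\right)^{2} - \frac{32012}{7}\right) - 32735 = \left(\left(4 \cdot 9 + 17\right)^{2} - \frac{32012}{7}\right) - 32735 = \left(\left(36 + 17\right)^{2} - \frac{32012}{7}\right) - 32735 = \left(53^{2} - \frac{32012}{7}\right) - 32735 = \left(2809 - \frac{32012}{7}\right) - 32735 = - \frac{12349}{7} - 32735 = - \frac{241494}{7}$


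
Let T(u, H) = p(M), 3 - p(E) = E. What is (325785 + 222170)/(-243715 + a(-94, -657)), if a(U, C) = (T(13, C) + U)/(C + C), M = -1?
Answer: -8000143/3558238 ≈ -2.2483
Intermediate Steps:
p(E) = 3 - E
T(u, H) = 4 (T(u, H) = 3 - 1*(-1) = 3 + 1 = 4)
a(U, C) = (4 + U)/(2*C) (a(U, C) = (4 + U)/(C + C) = (4 + U)/((2*C)) = (4 + U)*(1/(2*C)) = (4 + U)/(2*C))
(325785 + 222170)/(-243715 + a(-94, -657)) = (325785 + 222170)/(-243715 + (1/2)*(4 - 94)/(-657)) = 547955/(-243715 + (1/2)*(-1/657)*(-90)) = 547955/(-243715 + 5/73) = 547955/(-17791190/73) = 547955*(-73/17791190) = -8000143/3558238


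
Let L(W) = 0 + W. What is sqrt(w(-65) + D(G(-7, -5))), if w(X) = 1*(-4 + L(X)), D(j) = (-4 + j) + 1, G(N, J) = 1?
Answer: I*sqrt(71) ≈ 8.4261*I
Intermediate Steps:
L(W) = W
D(j) = -3 + j
w(X) = -4 + X (w(X) = 1*(-4 + X) = -4 + X)
sqrt(w(-65) + D(G(-7, -5))) = sqrt((-4 - 65) + (-3 + 1)) = sqrt(-69 - 2) = sqrt(-71) = I*sqrt(71)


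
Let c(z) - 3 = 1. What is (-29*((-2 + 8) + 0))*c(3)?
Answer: -696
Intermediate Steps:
c(z) = 4 (c(z) = 3 + 1 = 4)
(-29*((-2 + 8) + 0))*c(3) = -29*((-2 + 8) + 0)*4 = -29*(6 + 0)*4 = -29*6*4 = -174*4 = -696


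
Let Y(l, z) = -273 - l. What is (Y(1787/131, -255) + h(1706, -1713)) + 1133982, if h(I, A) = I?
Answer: 148737578/131 ≈ 1.1354e+6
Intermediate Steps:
(Y(1787/131, -255) + h(1706, -1713)) + 1133982 = ((-273 - 1787/131) + 1706) + 1133982 = (-37550/131 + 1706) + 1133982 = 185936/131 + 1133982 = 148737578/131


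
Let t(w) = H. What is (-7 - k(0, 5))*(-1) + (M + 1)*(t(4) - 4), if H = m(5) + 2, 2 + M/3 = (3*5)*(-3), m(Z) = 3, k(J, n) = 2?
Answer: -131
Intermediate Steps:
M = -141 (M = -6 + 3*((3*5)*(-3)) = -6 + 3*(15*(-3)) = -6 + 3*(-45) = -6 - 135 = -141)
H = 5 (H = 3 + 2 = 5)
t(w) = 5
(-7 - k(0, 5))*(-1) + (M + 1)*(t(4) - 4) = (-7 - 1*2)*(-1) + (-141 + 1)*(5 - 4) = (-7 - 2)*(-1) - 140*1 = -9*(-1) - 140 = 9 - 140 = -131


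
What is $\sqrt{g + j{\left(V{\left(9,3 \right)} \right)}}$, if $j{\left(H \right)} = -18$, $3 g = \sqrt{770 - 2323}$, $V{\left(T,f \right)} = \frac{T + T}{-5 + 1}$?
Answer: $\frac{\sqrt{-162 + 3 i \sqrt{1553}}}{3} \approx 1.4635 + 4.488 i$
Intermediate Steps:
$V{\left(T,f \right)} = - \frac{T}{2}$ ($V{\left(T,f \right)} = \frac{2 T}{-4} = 2 T \left(- \frac{1}{4}\right) = - \frac{T}{2}$)
$g = \frac{i \sqrt{1553}}{3}$ ($g = \frac{\sqrt{770 - 2323}}{3} = \frac{\sqrt{-1553}}{3} = \frac{i \sqrt{1553}}{3} \approx 13.136 i$)
$\sqrt{g + j{\left(V{\left(9,3 \right)} \right)}} = \sqrt{\frac{i \sqrt{1553}}{3} - 18} = \sqrt{-18 + \frac{i \sqrt{1553}}{3}}$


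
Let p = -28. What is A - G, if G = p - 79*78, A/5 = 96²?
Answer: 52270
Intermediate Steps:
A = 46080 (A = 5*96² = 5*9216 = 46080)
G = -6190 (G = -28 - 79*78 = -28 - 6162 = -6190)
A - G = 46080 - 1*(-6190) = 46080 + 6190 = 52270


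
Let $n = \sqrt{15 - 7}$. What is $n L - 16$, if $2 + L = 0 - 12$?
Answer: $-16 - 28 \sqrt{2} \approx -55.598$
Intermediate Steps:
$n = 2 \sqrt{2}$ ($n = \sqrt{8} = 2 \sqrt{2} \approx 2.8284$)
$L = -14$ ($L = -2 + \left(0 - 12\right) = -2 - 12 = -14$)
$n L - 16 = 2 \sqrt{2} \left(-14\right) - 16 = - 28 \sqrt{2} - 16 = -16 - 28 \sqrt{2}$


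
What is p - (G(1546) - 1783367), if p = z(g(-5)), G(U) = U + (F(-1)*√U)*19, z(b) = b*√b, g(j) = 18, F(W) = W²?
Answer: 1781821 - 19*√1546 + 54*√2 ≈ 1.7812e+6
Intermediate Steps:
z(b) = b^(3/2)
G(U) = U + 19*√U (G(U) = U + ((-1)²*√U)*19 = U + (1*√U)*19 = U + √U*19 = U + 19*√U)
p = 54*√2 (p = 18^(3/2) = 54*√2 ≈ 76.368)
p - (G(1546) - 1783367) = 54*√2 - ((1546 + 19*√1546) - 1783367) = 54*√2 - (-1781821 + 19*√1546) = 54*√2 + (1781821 - 19*√1546) = 1781821 - 19*√1546 + 54*√2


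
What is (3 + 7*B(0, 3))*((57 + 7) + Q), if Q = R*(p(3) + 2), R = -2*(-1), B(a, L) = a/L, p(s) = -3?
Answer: 186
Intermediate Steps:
R = 2
Q = -2 (Q = 2*(-3 + 2) = 2*(-1) = -2)
(3 + 7*B(0, 3))*((57 + 7) + Q) = (3 + 7*(0/3))*((57 + 7) - 2) = (3 + 7*(0*(⅓)))*(64 - 2) = (3 + 7*0)*62 = (3 + 0)*62 = 3*62 = 186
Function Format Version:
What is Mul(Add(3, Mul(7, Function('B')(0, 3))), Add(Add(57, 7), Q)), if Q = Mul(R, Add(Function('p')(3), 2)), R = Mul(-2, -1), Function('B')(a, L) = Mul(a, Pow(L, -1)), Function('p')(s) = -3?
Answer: 186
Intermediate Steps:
R = 2
Q = -2 (Q = Mul(2, Add(-3, 2)) = Mul(2, -1) = -2)
Mul(Add(3, Mul(7, Function('B')(0, 3))), Add(Add(57, 7), Q)) = Mul(Add(3, Mul(7, Mul(0, Pow(3, -1)))), Add(Add(57, 7), -2)) = Mul(Add(3, Mul(7, Mul(0, Rational(1, 3)))), Add(64, -2)) = Mul(Add(3, Mul(7, 0)), 62) = Mul(Add(3, 0), 62) = Mul(3, 62) = 186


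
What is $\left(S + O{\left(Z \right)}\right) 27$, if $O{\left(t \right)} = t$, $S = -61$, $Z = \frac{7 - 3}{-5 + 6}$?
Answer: $-1539$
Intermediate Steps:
$Z = 4$ ($Z = \frac{4}{1} = 4 \cdot 1 = 4$)
$\left(S + O{\left(Z \right)}\right) 27 = \left(-61 + 4\right) 27 = \left(-57\right) 27 = -1539$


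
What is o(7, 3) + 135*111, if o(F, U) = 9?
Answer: 14994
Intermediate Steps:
o(7, 3) + 135*111 = 9 + 135*111 = 9 + 14985 = 14994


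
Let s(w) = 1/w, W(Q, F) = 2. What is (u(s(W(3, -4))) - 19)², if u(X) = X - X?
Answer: 361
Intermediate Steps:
u(X) = 0
(u(s(W(3, -4))) - 19)² = (0 - 19)² = (-19)² = 361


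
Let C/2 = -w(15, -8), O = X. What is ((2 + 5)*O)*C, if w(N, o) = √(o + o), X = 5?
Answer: -280*I ≈ -280.0*I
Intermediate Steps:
O = 5
w(N, o) = √2*√o (w(N, o) = √(2*o) = √2*√o)
C = -8*I (C = 2*(-√2*√(-8)) = 2*(-√2*2*I*√2) = 2*(-4*I) = -8*I ≈ -8.0*I)
((2 + 5)*O)*C = ((2 + 5)*5)*(-8*I) = (7*5)*(-8*I) = 35*(-8*I) = -280*I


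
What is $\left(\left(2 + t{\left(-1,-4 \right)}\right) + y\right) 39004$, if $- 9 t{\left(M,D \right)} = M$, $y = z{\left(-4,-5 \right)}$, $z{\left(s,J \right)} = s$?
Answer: $- \frac{663068}{9} \approx -73674.0$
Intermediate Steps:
$y = -4$
$t{\left(M,D \right)} = - \frac{M}{9}$
$\left(\left(2 + t{\left(-1,-4 \right)}\right) + y\right) 39004 = \left(\left(2 - - \frac{1}{9}\right) - 4\right) 39004 = \left(\left(2 + \frac{1}{9}\right) - 4\right) 39004 = \left(\frac{19}{9} - 4\right) 39004 = \left(- \frac{17}{9}\right) 39004 = - \frac{663068}{9}$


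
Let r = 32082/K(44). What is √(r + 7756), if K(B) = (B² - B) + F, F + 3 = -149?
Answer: √653830230/290 ≈ 88.173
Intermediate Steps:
F = -152 (F = -3 - 149 = -152)
K(B) = -152 + B² - B (K(B) = (B² - B) - 152 = -152 + B² - B)
r = 5347/290 (r = 32082/(-152 + 44² - 1*44) = 32082/(-152 + 1936 - 44) = 32082/1740 = 32082*(1/1740) = 5347/290 ≈ 18.438)
√(r + 7756) = √(5347/290 + 7756) = √(2254587/290) = √653830230/290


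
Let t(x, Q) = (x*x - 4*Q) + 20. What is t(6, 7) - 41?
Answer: -13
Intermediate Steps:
t(x, Q) = 20 + x² - 4*Q (t(x, Q) = (x² - 4*Q) + 20 = 20 + x² - 4*Q)
t(6, 7) - 41 = (20 + 6² - 4*7) - 41 = (20 + 36 - 28) - 41 = 28 - 41 = -13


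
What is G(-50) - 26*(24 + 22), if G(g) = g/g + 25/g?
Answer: -2391/2 ≈ -1195.5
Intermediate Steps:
G(g) = 1 + 25/g
G(-50) - 26*(24 + 22) = (25 - 50)/(-50) - 26*(24 + 22) = -1/50*(-25) - 26*46 = ½ - 1*1196 = ½ - 1196 = -2391/2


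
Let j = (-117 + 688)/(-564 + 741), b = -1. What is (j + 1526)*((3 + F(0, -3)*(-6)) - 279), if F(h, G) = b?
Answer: -24360570/59 ≈ -4.1289e+5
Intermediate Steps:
F(h, G) = -1
j = 571/177 ≈ 3.2260
(j + 1526)*((3 + F(0, -3)*(-6)) - 279) = (571/177 + 1526)*((3 - 1*(-6)) - 279) = 270673*((3 + 6) - 279)/177 = 270673*(9 - 279)/177 = (270673/177)*(-270) = -24360570/59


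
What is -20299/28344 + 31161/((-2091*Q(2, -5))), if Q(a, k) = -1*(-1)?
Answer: -18150443/1162104 ≈ -15.619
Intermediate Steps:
Q(a, k) = 1
-20299/28344 + 31161/((-2091*Q(2, -5))) = -20299/28344 + 31161/((-2091*1)) = -20299*1/28344 + 31161/(-2091) = -20299/28344 + 31161*(-1/2091) = -20299/28344 - 611/41 = -18150443/1162104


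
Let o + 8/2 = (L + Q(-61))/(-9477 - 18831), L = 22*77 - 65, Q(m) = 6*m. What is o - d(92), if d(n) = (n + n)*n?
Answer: -159770773/9436 ≈ -16932.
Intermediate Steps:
L = 1629 (L = 1694 - 65 = 1629)
d(n) = 2*n² (d(n) = (2*n)*n = 2*n²)
o = -38165/9436 (o = -4 + (1629 + 6*(-61))/(-9477 - 18831) = -4 + (1629 - 366)/(-28308) = -4 + 1263*(-1/28308) = -4 - 421/9436 = -38165/9436 ≈ -4.0446)
o - d(92) = -38165/9436 - 2*92² = -38165/9436 - 2*8464 = -38165/9436 - 1*16928 = -38165/9436 - 16928 = -159770773/9436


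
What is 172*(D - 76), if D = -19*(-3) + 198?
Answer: 30788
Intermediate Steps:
D = 255 (D = 57 + 198 = 255)
172*(D - 76) = 172*(255 - 76) = 172*179 = 30788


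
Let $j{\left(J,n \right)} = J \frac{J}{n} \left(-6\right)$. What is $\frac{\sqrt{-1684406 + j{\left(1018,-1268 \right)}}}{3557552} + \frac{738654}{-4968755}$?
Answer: $- \frac{738654}{4968755} + \frac{i \sqrt{42192875618}}{563871992} \approx -0.14866 + 0.00036428 i$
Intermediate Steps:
$j{\left(J,n \right)} = - \frac{6 J^{2}}{n}$ ($j{\left(J,n \right)} = \frac{J^{2}}{n} \left(-6\right) = - \frac{6 J^{2}}{n}$)
$\frac{\sqrt{-1684406 + j{\left(1018,-1268 \right)}}}{3557552} + \frac{738654}{-4968755} = \frac{\sqrt{-1684406 - \frac{6 \cdot 1018^{2}}{-1268}}}{3557552} + \frac{738654}{-4968755} = \sqrt{-1684406 - 6217944 \left(- \frac{1}{1268}\right)} \frac{1}{3557552} + 738654 \left(- \frac{1}{4968755}\right) = \sqrt{-1684406 + \frac{1554486}{317}} \cdot \frac{1}{3557552} - \frac{738654}{4968755} = \sqrt{- \frac{532402216}{317}} \cdot \frac{1}{3557552} - \frac{738654}{4968755} = \frac{2 i \sqrt{42192875618}}{317} \cdot \frac{1}{3557552} - \frac{738654}{4968755} = \frac{i \sqrt{42192875618}}{563871992} - \frac{738654}{4968755} = - \frac{738654}{4968755} + \frac{i \sqrt{42192875618}}{563871992}$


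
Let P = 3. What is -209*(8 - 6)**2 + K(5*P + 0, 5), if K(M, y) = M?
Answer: -821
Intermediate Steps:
-209*(8 - 6)**2 + K(5*P + 0, 5) = -209*(8 - 6)**2 + (5*3 + 0) = -209*2**2 + (15 + 0) = -209*4 + 15 = -836 + 15 = -821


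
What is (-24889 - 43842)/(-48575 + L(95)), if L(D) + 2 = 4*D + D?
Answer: 68731/48102 ≈ 1.4289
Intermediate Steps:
L(D) = -2 + 5*D (L(D) = -2 + (4*D + D) = -2 + 5*D)
(-24889 - 43842)/(-48575 + L(95)) = (-24889 - 43842)/(-48575 + (-2 + 5*95)) = -68731/(-48575 + (-2 + 475)) = -68731/(-48575 + 473) = -68731/(-48102) = -68731*(-1/48102) = 68731/48102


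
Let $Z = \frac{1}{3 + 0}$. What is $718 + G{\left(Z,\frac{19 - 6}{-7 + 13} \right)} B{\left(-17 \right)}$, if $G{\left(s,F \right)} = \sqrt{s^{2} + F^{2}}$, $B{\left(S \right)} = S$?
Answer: $718 - \frac{17 \sqrt{173}}{6} \approx 680.73$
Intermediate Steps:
$Z = \frac{1}{3} \approx 0.33333$
$G{\left(s,F \right)} = \sqrt{F^{2} + s^{2}}$
$718 + G{\left(Z,\frac{19 - 6}{-7 + 13} \right)} B{\left(-17 \right)} = 718 + \sqrt{\left(\frac{19 - 6}{-7 + 13}\right)^{2} + \left(\frac{1}{3}\right)^{2}} \left(-17\right) = 718 + \sqrt{\left(\frac{13}{6}\right)^{2} + \frac{1}{9}} \left(-17\right) = 718 + \sqrt{\frac{169}{36} + \frac{1}{9}} \left(-17\right) = 718 + \sqrt{\frac{173}{36}} \left(-17\right) = 718 + \frac{\sqrt{173}}{6} \left(-17\right) = 718 - \frac{17 \sqrt{173}}{6}$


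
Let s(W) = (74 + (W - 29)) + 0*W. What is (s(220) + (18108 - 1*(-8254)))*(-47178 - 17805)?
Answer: -1730302341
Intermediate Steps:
s(W) = 45 + W (s(W) = (74 + (-29 + W)) + 0 = (45 + W) + 0 = 45 + W)
(s(220) + (18108 - 1*(-8254)))*(-47178 - 17805) = ((45 + 220) + (18108 - 1*(-8254)))*(-47178 - 17805) = (265 + (18108 + 8254))*(-64983) = (265 + 26362)*(-64983) = 26627*(-64983) = -1730302341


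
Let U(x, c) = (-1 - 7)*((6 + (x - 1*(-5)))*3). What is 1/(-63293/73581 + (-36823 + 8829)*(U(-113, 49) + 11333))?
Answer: -73581/28386469252727 ≈ -2.5921e-9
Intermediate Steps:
U(x, c) = -264 - 24*x (U(x, c) = -8*(6 + (x + 5))*3 = -8*(6 + (5 + x))*3 = -8*(11 + x)*3 = -8*(33 + 3*x) = -264 - 24*x)
1/(-63293/73581 + (-36823 + 8829)*(U(-113, 49) + 11333)) = 1/(-63293/73581 + (-36823 + 8829)*((-264 - 24*(-113)) + 11333)) = 1/(-63293*1/73581 - 27994*((-264 + 2712) + 11333)) = 1/(-63293/73581 - 27994*(2448 + 11333)) = 1/(-63293/73581 - 27994*13781) = 1/(-63293/73581 - 385785314) = 1/(-28386469252727/73581) = -73581/28386469252727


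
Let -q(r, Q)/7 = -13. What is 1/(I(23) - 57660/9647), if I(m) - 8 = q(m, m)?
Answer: 9647/897393 ≈ 0.010750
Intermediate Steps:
q(r, Q) = 91 (q(r, Q) = -7*(-13) = 91)
I(m) = 99 (I(m) = 8 + 91 = 99)
1/(I(23) - 57660/9647) = 1/(99 - 57660/9647) = 1/(897393/9647) = 9647/897393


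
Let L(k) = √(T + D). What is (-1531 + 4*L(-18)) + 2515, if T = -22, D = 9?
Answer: 984 + 4*I*√13 ≈ 984.0 + 14.422*I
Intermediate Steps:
L(k) = I*√13 (L(k) = √(-22 + 9) = √(-13) = I*√13)
(-1531 + 4*L(-18)) + 2515 = (-1531 + 4*(I*√13)) + 2515 = (-1531 + 4*I*√13) + 2515 = 984 + 4*I*√13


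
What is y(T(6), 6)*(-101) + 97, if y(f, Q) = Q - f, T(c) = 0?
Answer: -509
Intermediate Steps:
y(T(6), 6)*(-101) + 97 = (6 - 1*0)*(-101) + 97 = (6 + 0)*(-101) + 97 = 6*(-101) + 97 = -606 + 97 = -509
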